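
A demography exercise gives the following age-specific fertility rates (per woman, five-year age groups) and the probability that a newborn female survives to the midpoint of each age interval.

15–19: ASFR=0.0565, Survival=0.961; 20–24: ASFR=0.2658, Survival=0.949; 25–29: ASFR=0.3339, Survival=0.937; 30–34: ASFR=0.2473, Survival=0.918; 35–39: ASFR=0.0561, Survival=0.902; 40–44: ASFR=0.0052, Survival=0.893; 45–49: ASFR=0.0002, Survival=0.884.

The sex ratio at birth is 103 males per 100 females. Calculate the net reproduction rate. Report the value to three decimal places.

Proportion female at birth = 100 / (100 + 103) = 0.49261.
Weighting each age-specific rate by interval width and survival:
  15–19: 5 × 0.0565 × 0.961 = 0.27148
  20–24: 5 × 0.2658 × 0.949 = 1.26122
  25–29: 5 × 0.3339 × 0.937 = 1.56432
  30–34: 5 × 0.2473 × 0.918 = 1.13511
  35–39: 5 × 0.0561 × 0.902 = 0.25301
  40–44: 5 × 0.0052 × 0.893 = 0.02322
  45–49: 5 × 0.0002 × 0.884 = 0.00088
Sum = 4.50924
NRR = 0.49261 × 4.50924 = 2.22130

2.221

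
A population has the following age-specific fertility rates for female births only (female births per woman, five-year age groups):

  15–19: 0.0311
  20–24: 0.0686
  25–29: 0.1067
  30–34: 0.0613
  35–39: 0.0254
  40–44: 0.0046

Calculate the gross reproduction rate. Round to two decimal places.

1.49

Sum of female ASFRs = 0.0311 + 0.0686 + 0.1067 + 0.0613 + 0.0254 + 0.0046 = 0.2977
GRR = 5 × 0.2977 = 1.4885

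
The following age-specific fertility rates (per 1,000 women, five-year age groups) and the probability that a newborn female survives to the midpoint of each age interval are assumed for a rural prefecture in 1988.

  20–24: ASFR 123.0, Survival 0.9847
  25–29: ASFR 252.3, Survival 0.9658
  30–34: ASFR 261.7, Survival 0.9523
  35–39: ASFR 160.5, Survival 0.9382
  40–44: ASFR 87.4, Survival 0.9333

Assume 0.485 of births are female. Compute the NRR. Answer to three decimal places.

2.052

Proportion female at birth = 0.485.
Each age group contributes 5 × ASFR × survival:
  20–24: 5 × 123.0/1000 × 0.9847 = 0.60559
  25–29: 5 × 252.3/1000 × 0.9658 = 1.21836
  30–34: 5 × 261.7/1000 × 0.9523 = 1.24608
  35–39: 5 × 160.5/1000 × 0.9382 = 0.75291
  40–44: 5 × 87.4/1000 × 0.9333 = 0.40785
Sum = 4.23079
NRR = 0.485 × 4.23079 = 2.05193
With NRR above 1 the population is above replacement fertility.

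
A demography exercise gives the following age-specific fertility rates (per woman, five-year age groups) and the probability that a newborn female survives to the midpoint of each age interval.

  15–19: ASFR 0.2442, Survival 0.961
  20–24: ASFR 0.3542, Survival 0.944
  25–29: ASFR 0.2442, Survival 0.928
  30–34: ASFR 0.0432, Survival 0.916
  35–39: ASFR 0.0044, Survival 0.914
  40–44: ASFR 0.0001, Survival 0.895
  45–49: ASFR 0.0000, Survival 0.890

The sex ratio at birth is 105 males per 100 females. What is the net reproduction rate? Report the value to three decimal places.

2.047

Proportion female at birth = 100 / (100 + 105) = 0.48780.
Per-age-group product (5 × ASFR × survival probability):
  15–19: 5 × 0.2442 × 0.961 = 1.17338
  20–24: 5 × 0.3542 × 0.944 = 1.67182
  25–29: 5 × 0.2442 × 0.928 = 1.13309
  30–34: 5 × 0.0432 × 0.916 = 0.19786
  35–39: 5 × 0.0044 × 0.914 = 0.02011
  40–44: 5 × 0.0001 × 0.895 = 0.00045
  45–49: 5 × 0.0000 × 0.890 = 0.00000
Sum = 4.19671
NRR = 0.48780 × 4.19671 = 2.04716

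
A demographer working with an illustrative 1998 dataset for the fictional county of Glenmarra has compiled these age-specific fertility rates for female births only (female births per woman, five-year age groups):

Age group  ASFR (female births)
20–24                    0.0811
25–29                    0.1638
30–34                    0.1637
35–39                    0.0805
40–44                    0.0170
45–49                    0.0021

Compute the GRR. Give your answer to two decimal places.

2.54

Sum of female ASFRs = 0.0811 + 0.1638 + 0.1637 + 0.0805 + 0.0170 + 0.0021 = 0.5082
GRR = 5 × 0.5082 = 2.541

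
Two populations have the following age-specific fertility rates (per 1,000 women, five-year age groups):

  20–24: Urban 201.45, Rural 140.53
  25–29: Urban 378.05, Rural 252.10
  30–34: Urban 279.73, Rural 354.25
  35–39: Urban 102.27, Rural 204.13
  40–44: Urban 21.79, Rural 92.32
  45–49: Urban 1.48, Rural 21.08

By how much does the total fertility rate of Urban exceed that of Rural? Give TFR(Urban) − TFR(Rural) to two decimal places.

-0.40

Urban:
  Sum of ASFRs = 201.45 + 378.05 + 279.73 + 102.27 + 21.79 + 1.48 = 984.77
  TFR = 5 × 984.77 / 1000 = 4.92385
Rural:
  Sum of ASFRs = 140.53 + 252.10 + 354.25 + 204.13 + 92.32 + 21.08 = 1064.41
  TFR = 5 × 1064.41 / 1000 = 5.32205
Difference = 4.92385 − 5.32205 = -0.3982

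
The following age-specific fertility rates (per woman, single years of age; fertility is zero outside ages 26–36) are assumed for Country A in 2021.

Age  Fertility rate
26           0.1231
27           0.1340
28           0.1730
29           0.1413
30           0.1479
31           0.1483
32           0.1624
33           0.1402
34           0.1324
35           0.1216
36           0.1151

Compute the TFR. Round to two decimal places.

Sum of ASFRs = 0.1231 + 0.1340 + 0.1730 + 0.1413 + 0.1479 + 0.1483 + 0.1624 + 0.1402 + 0.1324 + 0.1216 + 0.1151 = 1.5393
TFR = 1.5393

1.54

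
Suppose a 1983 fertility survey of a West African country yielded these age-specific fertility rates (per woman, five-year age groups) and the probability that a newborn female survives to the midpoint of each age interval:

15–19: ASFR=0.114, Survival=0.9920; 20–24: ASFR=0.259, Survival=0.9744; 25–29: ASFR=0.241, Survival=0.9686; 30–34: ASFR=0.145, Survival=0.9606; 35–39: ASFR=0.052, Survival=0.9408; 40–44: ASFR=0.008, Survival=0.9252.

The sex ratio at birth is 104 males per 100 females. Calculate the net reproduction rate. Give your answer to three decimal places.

1.947

Proportion female at birth = 100 / (100 + 104) = 0.49020.
Weighting each age-specific rate by interval width and survival:
  15–19: 5 × 0.114 × 0.9920 = 0.56544
  20–24: 5 × 0.259 × 0.9744 = 1.26185
  25–29: 5 × 0.241 × 0.9686 = 1.16716
  30–34: 5 × 0.145 × 0.9606 = 0.69644
  35–39: 5 × 0.052 × 0.9408 = 0.24461
  40–44: 5 × 0.008 × 0.9252 = 0.03701
Sum = 3.97251
NRR = 0.49020 × 3.97251 = 1.94732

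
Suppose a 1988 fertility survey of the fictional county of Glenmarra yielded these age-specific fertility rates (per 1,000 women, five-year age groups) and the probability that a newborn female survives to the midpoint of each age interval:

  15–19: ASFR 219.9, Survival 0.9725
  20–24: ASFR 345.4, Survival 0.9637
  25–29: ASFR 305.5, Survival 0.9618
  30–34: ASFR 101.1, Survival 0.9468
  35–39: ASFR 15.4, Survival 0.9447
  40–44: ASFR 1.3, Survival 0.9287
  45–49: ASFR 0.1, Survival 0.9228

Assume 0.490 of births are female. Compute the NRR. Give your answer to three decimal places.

Proportion female at birth = 0.490.
Survival-weighted fertility by age (5·fₓ·Sₓ):
  15–19: 5 × 219.9/1000 × 0.9725 = 1.06926
  20–24: 5 × 345.4/1000 × 0.9637 = 1.66431
  25–29: 5 × 305.5/1000 × 0.9618 = 1.46915
  30–34: 5 × 101.1/1000 × 0.9468 = 0.47861
  35–39: 5 × 15.4/1000 × 0.9447 = 0.07274
  40–44: 5 × 1.3/1000 × 0.9287 = 0.00604
  45–49: 5 × 0.1/1000 × 0.9228 = 0.00046
Sum = 4.76057
NRR = 0.490 × 4.76057 = 2.33268

2.333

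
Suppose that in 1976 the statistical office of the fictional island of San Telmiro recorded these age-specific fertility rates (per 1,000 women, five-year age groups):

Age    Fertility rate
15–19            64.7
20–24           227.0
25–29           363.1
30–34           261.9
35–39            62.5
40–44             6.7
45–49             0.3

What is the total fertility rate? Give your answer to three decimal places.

4.931

Sum of ASFRs = 64.7 + 227.0 + 363.1 + 261.9 + 62.5 + 6.7 + 0.3 = 986.2
TFR = 5 × 986.2 / 1000 = 4.931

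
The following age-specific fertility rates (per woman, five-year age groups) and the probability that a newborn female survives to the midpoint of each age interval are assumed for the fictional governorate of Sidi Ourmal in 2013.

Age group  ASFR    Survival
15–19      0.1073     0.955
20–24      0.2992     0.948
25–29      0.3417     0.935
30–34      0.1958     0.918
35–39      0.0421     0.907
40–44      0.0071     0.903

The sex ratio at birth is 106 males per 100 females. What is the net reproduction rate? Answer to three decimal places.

2.257

Proportion female at birth = 100 / (100 + 106) = 0.48544.
Per-age-group product (5 × ASFR × survival probability):
  15–19: 5 × 0.1073 × 0.955 = 0.51236
  20–24: 5 × 0.2992 × 0.948 = 1.41821
  25–29: 5 × 0.3417 × 0.935 = 1.59745
  30–34: 5 × 0.1958 × 0.918 = 0.89872
  35–39: 5 × 0.0421 × 0.907 = 0.19092
  40–44: 5 × 0.0071 × 0.903 = 0.03206
Sum = 4.64972
NRR = 0.48544 × 4.64972 = 2.25716
An NRR exceeding 1 indicates intrinsic growth under these rates.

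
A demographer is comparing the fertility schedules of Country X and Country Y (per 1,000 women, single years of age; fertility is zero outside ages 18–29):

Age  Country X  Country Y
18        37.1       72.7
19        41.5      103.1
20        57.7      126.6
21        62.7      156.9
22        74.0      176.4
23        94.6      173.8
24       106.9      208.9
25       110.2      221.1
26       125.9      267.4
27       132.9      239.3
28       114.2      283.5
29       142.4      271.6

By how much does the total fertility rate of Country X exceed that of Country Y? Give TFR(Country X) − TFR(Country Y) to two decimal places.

-1.20

Country X:
  Sum of ASFRs = 37.1 + 41.5 + 57.7 + 62.7 + 74.0 + 94.6 + 106.9 + 110.2 + 125.9 + 132.9 + 114.2 + 142.4 = 1100.1
  TFR = 1100.1 / 1000 = 1.1001
Country Y:
  Sum of ASFRs = 72.7 + 103.1 + 126.6 + 156.9 + 176.4 + 173.8 + 208.9 + 221.1 + 267.4 + 239.3 + 283.5 + 271.6 = 2301.3
  TFR = 2301.3 / 1000 = 2.3013
Difference = 1.1001 − 2.3013 = -1.2012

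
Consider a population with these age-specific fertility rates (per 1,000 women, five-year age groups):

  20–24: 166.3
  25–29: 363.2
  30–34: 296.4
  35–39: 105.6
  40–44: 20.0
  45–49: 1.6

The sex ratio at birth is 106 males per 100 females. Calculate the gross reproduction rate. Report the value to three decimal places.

2.313

Proportion female at birth = 100 / (100 + 106) = 0.48544.
Sum of ASFRs = 166.3 + 363.2 + 296.4 + 105.6 + 20.0 + 1.6 = 953.1
TFR = 5 × 953.1 / 1000 = 4.7655
GRR = 0.48544 × 4.7655 = 2.31336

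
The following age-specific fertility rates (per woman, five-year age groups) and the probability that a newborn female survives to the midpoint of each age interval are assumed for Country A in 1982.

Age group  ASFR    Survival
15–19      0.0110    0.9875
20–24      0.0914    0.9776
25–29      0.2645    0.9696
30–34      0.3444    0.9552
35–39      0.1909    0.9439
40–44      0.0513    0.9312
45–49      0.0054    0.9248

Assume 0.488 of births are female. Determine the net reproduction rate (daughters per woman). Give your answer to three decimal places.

Proportion female at birth = 0.488.
Survival-weighted fertility by age (5·fₓ·Sₓ):
  15–19: 5 × 0.0110 × 0.9875 = 0.05431
  20–24: 5 × 0.0914 × 0.9776 = 0.44676
  25–29: 5 × 0.2645 × 0.9696 = 1.28230
  30–34: 5 × 0.3444 × 0.9552 = 1.64485
  35–39: 5 × 0.1909 × 0.9439 = 0.90095
  40–44: 5 × 0.0513 × 0.9312 = 0.23885
  45–49: 5 × 0.0054 × 0.9248 = 0.02497
Sum = 4.59299
NRR = 0.488 × 4.59299 = 2.24138

2.241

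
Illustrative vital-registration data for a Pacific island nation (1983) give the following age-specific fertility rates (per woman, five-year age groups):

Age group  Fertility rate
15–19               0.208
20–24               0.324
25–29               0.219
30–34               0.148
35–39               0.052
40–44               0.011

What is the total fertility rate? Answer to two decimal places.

Sum of ASFRs = 0.208 + 0.324 + 0.219 + 0.148 + 0.052 + 0.011 = 0.962
TFR = 5 × 0.962 = 4.81

4.81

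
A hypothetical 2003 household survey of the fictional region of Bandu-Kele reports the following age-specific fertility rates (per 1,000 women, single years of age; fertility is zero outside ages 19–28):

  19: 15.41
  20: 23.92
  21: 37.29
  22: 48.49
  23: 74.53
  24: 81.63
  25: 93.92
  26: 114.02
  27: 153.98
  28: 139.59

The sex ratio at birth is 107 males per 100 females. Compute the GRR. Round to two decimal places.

Proportion female at birth = 100 / (100 + 107) = 0.48309.
Sum of ASFRs = 15.41 + 23.92 + 37.29 + 48.49 + 74.53 + 81.63 + 93.92 + 114.02 + 153.98 + 139.59 = 782.78
TFR = 782.78 / 1000 = 0.78278
GRR = 0.48309 × 0.78278 = 0.37815

0.38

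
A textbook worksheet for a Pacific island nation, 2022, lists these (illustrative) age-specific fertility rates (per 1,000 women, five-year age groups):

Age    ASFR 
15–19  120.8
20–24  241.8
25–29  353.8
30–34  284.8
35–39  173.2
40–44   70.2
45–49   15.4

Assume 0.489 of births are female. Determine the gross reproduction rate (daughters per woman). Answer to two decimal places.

3.08

Proportion female at birth = 0.489.
Sum of ASFRs = 120.8 + 241.8 + 353.8 + 284.8 + 173.2 + 70.2 + 15.4 = 1260.0
TFR = 5 × 1260.0 / 1000 = 6.3
GRR = 0.489 × 6.3 = 3.08070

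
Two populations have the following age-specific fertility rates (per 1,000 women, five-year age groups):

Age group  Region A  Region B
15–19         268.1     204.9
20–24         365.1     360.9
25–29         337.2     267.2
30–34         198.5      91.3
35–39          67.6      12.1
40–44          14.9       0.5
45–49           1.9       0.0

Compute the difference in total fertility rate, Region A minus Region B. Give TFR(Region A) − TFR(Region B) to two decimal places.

1.58

Region A:
  Sum of ASFRs = 268.1 + 365.1 + 337.2 + 198.5 + 67.6 + 14.9 + 1.9 = 1253.3
  TFR = 5 × 1253.3 / 1000 = 6.2665
Region B:
  Sum of ASFRs = 204.9 + 360.9 + 267.2 + 91.3 + 12.1 + 0.5 + 0.0 = 936.9
  TFR = 5 × 936.9 / 1000 = 4.6845
Difference = 6.2665 − 4.6845 = 1.582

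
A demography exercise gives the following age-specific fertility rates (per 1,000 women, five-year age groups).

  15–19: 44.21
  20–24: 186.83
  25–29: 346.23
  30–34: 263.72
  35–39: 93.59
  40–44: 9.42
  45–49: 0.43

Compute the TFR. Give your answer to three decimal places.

4.722

Sum of ASFRs = 44.21 + 186.83 + 346.23 + 263.72 + 93.59 + 9.42 + 0.43 = 944.43
TFR = 5 × 944.43 / 1000 = 4.72215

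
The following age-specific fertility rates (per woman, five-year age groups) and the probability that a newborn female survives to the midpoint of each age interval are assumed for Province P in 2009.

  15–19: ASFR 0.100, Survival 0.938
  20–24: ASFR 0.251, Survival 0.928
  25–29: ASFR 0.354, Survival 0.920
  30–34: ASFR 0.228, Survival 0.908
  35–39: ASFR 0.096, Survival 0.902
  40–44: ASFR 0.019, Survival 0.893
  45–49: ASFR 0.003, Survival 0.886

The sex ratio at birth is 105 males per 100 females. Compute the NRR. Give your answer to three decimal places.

2.355

Proportion female at birth = 100 / (100 + 105) = 0.48780.
Per-age-group product (5 × ASFR × survival probability):
  15–19: 5 × 0.100 × 0.938 = 0.46900
  20–24: 5 × 0.251 × 0.928 = 1.16464
  25–29: 5 × 0.354 × 0.920 = 1.62840
  30–34: 5 × 0.228 × 0.908 = 1.03512
  35–39: 5 × 0.096 × 0.902 = 0.43296
  40–44: 5 × 0.019 × 0.893 = 0.08484
  45–49: 5 × 0.003 × 0.886 = 0.01329
Sum = 4.82825
NRR = 0.48780 × 4.82825 = 2.35522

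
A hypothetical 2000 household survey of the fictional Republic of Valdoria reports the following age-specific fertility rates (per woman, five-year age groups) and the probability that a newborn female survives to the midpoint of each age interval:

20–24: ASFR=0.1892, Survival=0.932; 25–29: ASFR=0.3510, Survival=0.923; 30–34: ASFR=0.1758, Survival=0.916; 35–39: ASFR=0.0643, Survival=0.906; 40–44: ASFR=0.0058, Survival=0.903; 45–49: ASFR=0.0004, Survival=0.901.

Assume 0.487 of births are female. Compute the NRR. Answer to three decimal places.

1.766

Proportion female at birth = 0.487.
Each age group contributes 5 × ASFR × survival:
  20–24: 5 × 0.1892 × 0.932 = 0.88167
  25–29: 5 × 0.3510 × 0.923 = 1.61987
  30–34: 5 × 0.1758 × 0.916 = 0.80516
  35–39: 5 × 0.0643 × 0.906 = 0.29128
  40–44: 5 × 0.0058 × 0.903 = 0.02619
  45–49: 5 × 0.0004 × 0.901 = 0.00180
Sum = 3.62597
NRR = 0.487 × 3.62597 = 1.76585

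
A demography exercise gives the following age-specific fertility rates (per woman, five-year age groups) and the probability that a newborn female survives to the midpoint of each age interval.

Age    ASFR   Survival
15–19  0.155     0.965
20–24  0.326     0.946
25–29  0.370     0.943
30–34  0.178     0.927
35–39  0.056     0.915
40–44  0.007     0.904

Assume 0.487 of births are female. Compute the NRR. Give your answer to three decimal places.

2.507

Proportion female at birth = 0.487.
Weighting each age-specific rate by interval width and survival:
  15–19: 5 × 0.155 × 0.965 = 0.74788
  20–24: 5 × 0.326 × 0.946 = 1.54198
  25–29: 5 × 0.370 × 0.943 = 1.74455
  30–34: 5 × 0.178 × 0.927 = 0.82503
  35–39: 5 × 0.056 × 0.915 = 0.25620
  40–44: 5 × 0.007 × 0.904 = 0.03164
Sum = 5.14728
NRR = 0.487 × 5.14728 = 2.50673
With NRR above 1 the population is above replacement fertility.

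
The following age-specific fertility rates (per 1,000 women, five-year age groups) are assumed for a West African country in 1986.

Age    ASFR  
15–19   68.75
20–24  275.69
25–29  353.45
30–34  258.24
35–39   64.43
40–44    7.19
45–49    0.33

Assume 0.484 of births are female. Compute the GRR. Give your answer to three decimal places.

2.488

Proportion female at birth = 0.484.
Sum of ASFRs = 68.75 + 275.69 + 353.45 + 258.24 + 64.43 + 7.19 + 0.33 = 1028.08
TFR = 5 × 1028.08 / 1000 = 5.1404
GRR = 0.484 × 5.1404 = 2.48795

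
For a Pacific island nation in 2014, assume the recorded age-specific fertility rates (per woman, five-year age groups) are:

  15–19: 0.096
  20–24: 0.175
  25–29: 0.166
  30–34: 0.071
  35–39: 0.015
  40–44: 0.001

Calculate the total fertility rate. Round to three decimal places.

2.620

Sum of ASFRs = 0.096 + 0.175 + 0.166 + 0.071 + 0.015 + 0.001 = 0.524
TFR = 5 × 0.524 = 2.62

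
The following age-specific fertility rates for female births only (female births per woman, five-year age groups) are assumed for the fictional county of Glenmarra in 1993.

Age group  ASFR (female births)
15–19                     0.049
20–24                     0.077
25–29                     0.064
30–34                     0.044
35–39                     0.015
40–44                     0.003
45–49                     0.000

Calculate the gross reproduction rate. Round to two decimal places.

1.26

Sum of female ASFRs = 0.049 + 0.077 + 0.064 + 0.044 + 0.015 + 0.003 + 0.000 = 0.252
GRR = 5 × 0.252 = 1.26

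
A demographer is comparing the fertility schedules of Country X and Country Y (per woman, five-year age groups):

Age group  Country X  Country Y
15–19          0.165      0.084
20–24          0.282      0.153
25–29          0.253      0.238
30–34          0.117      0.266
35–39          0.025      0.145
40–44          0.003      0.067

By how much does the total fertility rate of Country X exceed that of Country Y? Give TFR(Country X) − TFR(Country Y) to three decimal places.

-0.540

Country X:
  Sum of ASFRs = 0.165 + 0.282 + 0.253 + 0.117 + 0.025 + 0.003 = 0.845
  TFR = 5 × 0.845 = 4.225
Country Y:
  Sum of ASFRs = 0.084 + 0.153 + 0.238 + 0.266 + 0.145 + 0.067 = 0.953
  TFR = 5 × 0.953 = 4.765
Difference = 4.225 − 4.765 = -0.54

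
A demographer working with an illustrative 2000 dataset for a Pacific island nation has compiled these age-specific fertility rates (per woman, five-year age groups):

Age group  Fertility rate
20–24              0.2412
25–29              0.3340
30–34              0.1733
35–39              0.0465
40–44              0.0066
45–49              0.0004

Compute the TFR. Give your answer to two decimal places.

Sum of ASFRs = 0.2412 + 0.3340 + 0.1733 + 0.0465 + 0.0066 + 0.0004 = 0.8020
TFR = 5 × 0.8020 = 4.01

4.01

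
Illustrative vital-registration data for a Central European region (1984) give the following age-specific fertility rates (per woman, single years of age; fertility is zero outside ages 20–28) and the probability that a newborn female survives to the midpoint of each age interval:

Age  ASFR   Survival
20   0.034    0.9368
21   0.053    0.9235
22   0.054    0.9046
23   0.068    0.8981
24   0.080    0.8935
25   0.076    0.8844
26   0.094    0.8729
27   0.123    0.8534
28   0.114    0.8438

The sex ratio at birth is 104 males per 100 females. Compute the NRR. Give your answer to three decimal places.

Proportion female at birth = 100 / (100 + 104) = 0.49020.
Each age group contributes 1 × ASFR × survival:
  20: 1 × 0.034 × 0.9368 = 0.03185
  21: 1 × 0.053 × 0.9235 = 0.04895
  22: 1 × 0.054 × 0.9046 = 0.04885
  23: 1 × 0.068 × 0.8981 = 0.06107
  24: 1 × 0.080 × 0.8935 = 0.07148
  25: 1 × 0.076 × 0.8844 = 0.06721
  26: 1 × 0.094 × 0.8729 = 0.08205
  27: 1 × 0.123 × 0.8534 = 0.10497
  28: 1 × 0.114 × 0.8438 = 0.09619
Sum = 0.61262
NRR = 0.49020 × 0.61262 = 0.30031
An NRR under 1 implies long-run decline under these rates.

0.300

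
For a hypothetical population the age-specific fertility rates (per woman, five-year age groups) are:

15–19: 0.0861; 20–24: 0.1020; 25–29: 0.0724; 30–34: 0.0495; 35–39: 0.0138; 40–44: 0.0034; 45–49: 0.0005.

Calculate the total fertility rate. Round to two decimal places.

1.64

Sum of ASFRs = 0.0861 + 0.1020 + 0.0724 + 0.0495 + 0.0138 + 0.0034 + 0.0005 = 0.3277
TFR = 5 × 0.3277 = 1.6385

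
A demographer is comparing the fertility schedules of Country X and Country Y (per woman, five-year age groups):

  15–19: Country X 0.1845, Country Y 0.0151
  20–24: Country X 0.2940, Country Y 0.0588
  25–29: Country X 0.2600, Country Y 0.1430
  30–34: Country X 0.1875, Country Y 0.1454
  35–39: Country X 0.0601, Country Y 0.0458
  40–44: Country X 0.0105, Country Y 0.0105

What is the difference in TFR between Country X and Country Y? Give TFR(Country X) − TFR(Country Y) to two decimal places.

Country X:
  Sum of ASFRs = 0.1845 + 0.2940 + 0.2600 + 0.1875 + 0.0601 + 0.0105 = 0.9966
  TFR = 5 × 0.9966 = 4.983
Country Y:
  Sum of ASFRs = 0.0151 + 0.0588 + 0.1430 + 0.1454 + 0.0458 + 0.0105 = 0.4186
  TFR = 5 × 0.4186 = 2.093
Difference = 4.983 − 2.093 = 2.89

2.89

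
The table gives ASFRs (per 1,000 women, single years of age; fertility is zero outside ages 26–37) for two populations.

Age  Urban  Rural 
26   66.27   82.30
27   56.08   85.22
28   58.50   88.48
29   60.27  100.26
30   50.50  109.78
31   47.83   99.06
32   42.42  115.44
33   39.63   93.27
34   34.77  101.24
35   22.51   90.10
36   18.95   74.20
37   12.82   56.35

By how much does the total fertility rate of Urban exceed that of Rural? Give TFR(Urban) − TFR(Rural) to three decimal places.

Urban:
  Sum of ASFRs = 66.27 + 56.08 + 58.50 + 60.27 + 50.50 + 47.83 + 42.42 + 39.63 + 34.77 + 22.51 + 18.95 + 12.82 = 510.55
  TFR = 510.55 / 1000 = 0.51055
Rural:
  Sum of ASFRs = 82.30 + 85.22 + 88.48 + 100.26 + 109.78 + 99.06 + 115.44 + 93.27 + 101.24 + 90.10 + 74.20 + 56.35 = 1095.70
  TFR = 1095.70 / 1000 = 1.0957
Difference = 0.51055 − 1.0957 = -0.58515

-0.585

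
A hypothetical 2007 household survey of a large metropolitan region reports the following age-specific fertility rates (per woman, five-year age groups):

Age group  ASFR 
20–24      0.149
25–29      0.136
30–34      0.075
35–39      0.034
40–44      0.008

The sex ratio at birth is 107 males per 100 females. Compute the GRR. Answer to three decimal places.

Proportion female at birth = 100 / (100 + 107) = 0.48309.
Sum of ASFRs = 0.149 + 0.136 + 0.075 + 0.034 + 0.008 = 0.402
TFR = 5 × 0.402 = 2.01
GRR = 0.48309 × 2.01 = 0.97101

0.971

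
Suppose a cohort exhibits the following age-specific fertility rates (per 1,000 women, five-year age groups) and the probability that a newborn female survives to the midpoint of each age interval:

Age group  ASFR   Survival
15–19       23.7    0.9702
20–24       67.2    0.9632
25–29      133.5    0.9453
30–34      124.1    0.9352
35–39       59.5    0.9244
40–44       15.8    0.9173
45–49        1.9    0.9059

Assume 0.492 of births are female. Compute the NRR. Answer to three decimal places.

Proportion female at birth = 0.492.
Per-age-group product (5 × ASFR × survival probability):
  15–19: 5 × 23.7/1000 × 0.9702 = 0.11497
  20–24: 5 × 67.2/1000 × 0.9632 = 0.32364
  25–29: 5 × 133.5/1000 × 0.9453 = 0.63099
  30–34: 5 × 124.1/1000 × 0.9352 = 0.58029
  35–39: 5 × 59.5/1000 × 0.9244 = 0.27501
  40–44: 5 × 15.8/1000 × 0.9173 = 0.07247
  45–49: 5 × 1.9/1000 × 0.9059 = 0.00861
Sum = 2.00598
NRR = 0.492 × 2.00598 = 0.98694
With NRR below 1 the population is below replacement fertility.

0.987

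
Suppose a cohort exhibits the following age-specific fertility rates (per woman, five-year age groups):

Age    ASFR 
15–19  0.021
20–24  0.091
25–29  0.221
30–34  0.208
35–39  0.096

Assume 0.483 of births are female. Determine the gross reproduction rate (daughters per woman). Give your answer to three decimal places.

1.538

Proportion female at birth = 0.483.
Sum of ASFRs = 0.021 + 0.091 + 0.221 + 0.208 + 0.096 = 0.637
TFR = 5 × 0.637 = 3.185
GRR = 0.483 × 3.185 = 1.53836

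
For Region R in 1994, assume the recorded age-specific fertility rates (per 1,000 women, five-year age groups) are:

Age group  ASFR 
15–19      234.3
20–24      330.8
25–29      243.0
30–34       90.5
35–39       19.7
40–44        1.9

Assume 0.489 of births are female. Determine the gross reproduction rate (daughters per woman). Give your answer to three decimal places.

2.250

Proportion female at birth = 0.489.
Sum of ASFRs = 234.3 + 330.8 + 243.0 + 90.5 + 19.7 + 1.9 = 920.2
TFR = 5 × 920.2 / 1000 = 4.601
GRR = 0.489 × 4.601 = 2.24989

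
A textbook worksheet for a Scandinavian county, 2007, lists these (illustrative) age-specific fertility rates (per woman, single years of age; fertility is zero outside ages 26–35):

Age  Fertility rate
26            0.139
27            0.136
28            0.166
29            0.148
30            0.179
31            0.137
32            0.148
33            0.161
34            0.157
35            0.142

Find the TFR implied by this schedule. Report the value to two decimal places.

Sum of ASFRs = 0.139 + 0.136 + 0.166 + 0.148 + 0.179 + 0.137 + 0.148 + 0.161 + 0.157 + 0.142 = 1.513
TFR = 1.513

1.51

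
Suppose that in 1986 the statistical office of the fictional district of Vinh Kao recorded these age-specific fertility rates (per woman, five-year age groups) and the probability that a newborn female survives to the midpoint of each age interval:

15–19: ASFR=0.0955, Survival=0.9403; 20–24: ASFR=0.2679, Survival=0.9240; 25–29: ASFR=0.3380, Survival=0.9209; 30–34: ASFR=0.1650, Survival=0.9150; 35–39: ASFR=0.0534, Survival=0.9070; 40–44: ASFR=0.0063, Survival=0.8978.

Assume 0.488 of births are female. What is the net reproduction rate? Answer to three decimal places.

Proportion female at birth = 0.488.
Per-age-group product (5 × ASFR × survival probability):
  15–19: 5 × 0.0955 × 0.9403 = 0.44899
  20–24: 5 × 0.2679 × 0.9240 = 1.23770
  25–29: 5 × 0.3380 × 0.9209 = 1.55632
  30–34: 5 × 0.1650 × 0.9150 = 0.75488
  35–39: 5 × 0.0534 × 0.9070 = 0.24217
  40–44: 5 × 0.0063 × 0.8978 = 0.02828
Sum = 4.26834
NRR = 0.488 × 4.26834 = 2.08295
With NRR above 1 the population is above replacement fertility.

2.083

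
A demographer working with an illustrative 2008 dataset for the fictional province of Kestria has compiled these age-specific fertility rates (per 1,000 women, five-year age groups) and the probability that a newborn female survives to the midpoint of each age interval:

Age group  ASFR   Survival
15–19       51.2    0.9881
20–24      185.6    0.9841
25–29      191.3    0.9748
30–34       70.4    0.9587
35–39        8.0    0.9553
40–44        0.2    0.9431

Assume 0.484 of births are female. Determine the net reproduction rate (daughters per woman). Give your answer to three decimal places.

1.198

Proportion female at birth = 0.484.
Each age group contributes 5 × ASFR × survival:
  15–19: 5 × 51.2/1000 × 0.9881 = 0.25295
  20–24: 5 × 185.6/1000 × 0.9841 = 0.91324
  25–29: 5 × 191.3/1000 × 0.9748 = 0.93240
  30–34: 5 × 70.4/1000 × 0.9587 = 0.33746
  35–39: 5 × 8.0/1000 × 0.9553 = 0.03821
  40–44: 5 × 0.2/1000 × 0.9431 = 0.00094
Sum = 2.47520
NRR = 0.484 × 2.47520 = 1.19800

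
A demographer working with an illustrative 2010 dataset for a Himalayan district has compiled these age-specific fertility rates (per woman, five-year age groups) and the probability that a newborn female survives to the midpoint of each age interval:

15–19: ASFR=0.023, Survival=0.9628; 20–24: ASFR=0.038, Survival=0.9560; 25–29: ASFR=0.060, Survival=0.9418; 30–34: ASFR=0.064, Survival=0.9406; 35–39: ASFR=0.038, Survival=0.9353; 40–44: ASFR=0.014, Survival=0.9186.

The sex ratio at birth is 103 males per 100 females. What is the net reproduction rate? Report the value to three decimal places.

0.551

Proportion female at birth = 100 / (100 + 103) = 0.49261.
Per-age-group product (5 × ASFR × survival probability):
  15–19: 5 × 0.023 × 0.9628 = 0.11072
  20–24: 5 × 0.038 × 0.9560 = 0.18164
  25–29: 5 × 0.060 × 0.9418 = 0.28254
  30–34: 5 × 0.064 × 0.9406 = 0.30099
  35–39: 5 × 0.038 × 0.9353 = 0.17771
  40–44: 5 × 0.014 × 0.9186 = 0.06430
Sum = 1.11790
NRR = 0.49261 × 1.11790 = 0.55069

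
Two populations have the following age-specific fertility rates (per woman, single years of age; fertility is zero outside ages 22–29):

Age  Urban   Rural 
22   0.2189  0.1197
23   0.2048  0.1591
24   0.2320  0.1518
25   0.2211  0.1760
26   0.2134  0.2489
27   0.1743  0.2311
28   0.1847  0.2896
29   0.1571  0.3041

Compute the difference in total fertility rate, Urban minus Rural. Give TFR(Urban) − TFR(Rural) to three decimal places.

Urban:
  Sum of ASFRs = 0.2189 + 0.2048 + 0.2320 + 0.2211 + 0.2134 + 0.1743 + 0.1847 + 0.1571 = 1.6063
  TFR = 1.6063
Rural:
  Sum of ASFRs = 0.1197 + 0.1591 + 0.1518 + 0.1760 + 0.2489 + 0.2311 + 0.2896 + 0.3041 = 1.6803
  TFR = 1.6803
Difference = 1.6063 − 1.6803 = -0.074

-0.074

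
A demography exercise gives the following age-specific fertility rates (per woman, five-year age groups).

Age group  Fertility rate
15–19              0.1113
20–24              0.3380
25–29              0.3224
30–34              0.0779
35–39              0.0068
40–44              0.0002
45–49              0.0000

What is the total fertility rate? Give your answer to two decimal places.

Sum of ASFRs = 0.1113 + 0.3380 + 0.3224 + 0.0779 + 0.0068 + 0.0002 + 0.0000 = 0.8566
TFR = 5 × 0.8566 = 4.283

4.28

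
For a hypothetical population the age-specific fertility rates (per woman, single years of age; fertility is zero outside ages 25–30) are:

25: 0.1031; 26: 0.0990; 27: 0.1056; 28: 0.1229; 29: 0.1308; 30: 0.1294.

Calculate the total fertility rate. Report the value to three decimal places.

0.691

Sum of ASFRs = 0.1031 + 0.0990 + 0.1056 + 0.1229 + 0.1308 + 0.1294 = 0.6908
TFR = 0.6908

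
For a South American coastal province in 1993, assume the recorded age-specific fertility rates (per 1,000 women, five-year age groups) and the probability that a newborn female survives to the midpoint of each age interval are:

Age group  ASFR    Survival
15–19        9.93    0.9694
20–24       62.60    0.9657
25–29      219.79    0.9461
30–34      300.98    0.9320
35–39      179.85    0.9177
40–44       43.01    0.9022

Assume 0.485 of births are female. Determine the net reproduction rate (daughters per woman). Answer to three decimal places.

1.849

Proportion female at birth = 0.485.
Each age group contributes 5 × ASFR × survival:
  15–19: 5 × 9.93/1000 × 0.9694 = 0.04813
  20–24: 5 × 62.60/1000 × 0.9657 = 0.30226
  25–29: 5 × 219.79/1000 × 0.9461 = 1.03972
  30–34: 5 × 300.98/1000 × 0.9320 = 1.40257
  35–39: 5 × 179.85/1000 × 0.9177 = 0.82524
  40–44: 5 × 43.01/1000 × 0.9022 = 0.19402
Sum = 3.81194
NRR = 0.485 × 3.81194 = 1.84879
With NRR above 1 the population is above replacement fertility.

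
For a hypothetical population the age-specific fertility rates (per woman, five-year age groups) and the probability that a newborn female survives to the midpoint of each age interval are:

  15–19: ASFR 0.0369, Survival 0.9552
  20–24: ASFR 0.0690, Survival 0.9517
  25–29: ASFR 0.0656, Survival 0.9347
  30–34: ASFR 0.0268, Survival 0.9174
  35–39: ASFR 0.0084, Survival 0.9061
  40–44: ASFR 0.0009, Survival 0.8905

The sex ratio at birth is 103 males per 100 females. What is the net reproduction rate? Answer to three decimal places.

0.481

Proportion female at birth = 100 / (100 + 103) = 0.49261.
Per-age-group product (5 × ASFR × survival probability):
  15–19: 5 × 0.0369 × 0.9552 = 0.17623
  20–24: 5 × 0.0690 × 0.9517 = 0.32834
  25–29: 5 × 0.0656 × 0.9347 = 0.30658
  30–34: 5 × 0.0268 × 0.9174 = 0.12293
  35–39: 5 × 0.0084 × 0.9061 = 0.03806
  40–44: 5 × 0.0009 × 0.8905 = 0.00401
Sum = 0.97615
NRR = 0.49261 × 0.97615 = 0.48086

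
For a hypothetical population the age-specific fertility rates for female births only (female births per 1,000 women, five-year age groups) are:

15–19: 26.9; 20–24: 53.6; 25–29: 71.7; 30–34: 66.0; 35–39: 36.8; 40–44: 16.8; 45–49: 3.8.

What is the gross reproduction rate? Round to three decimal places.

1.378

Sum of female ASFRs = 26.9 + 53.6 + 71.7 + 66.0 + 36.8 + 16.8 + 3.8 = 275.6
GRR = 5 × 275.6 / 1000 = 1.378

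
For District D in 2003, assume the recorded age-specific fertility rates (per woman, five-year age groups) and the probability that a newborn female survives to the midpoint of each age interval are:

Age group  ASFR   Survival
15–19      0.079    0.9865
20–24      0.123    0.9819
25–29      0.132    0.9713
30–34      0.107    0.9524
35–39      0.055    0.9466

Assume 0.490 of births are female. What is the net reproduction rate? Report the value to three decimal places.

1.178

Proportion female at birth = 0.490.
Per-age-group product (5 × ASFR × survival probability):
  15–19: 5 × 0.079 × 0.9865 = 0.38967
  20–24: 5 × 0.123 × 0.9819 = 0.60387
  25–29: 5 × 0.132 × 0.9713 = 0.64106
  30–34: 5 × 0.107 × 0.9524 = 0.50953
  35–39: 5 × 0.055 × 0.9466 = 0.26032
Sum = 2.40445
NRR = 0.490 × 2.40445 = 1.17818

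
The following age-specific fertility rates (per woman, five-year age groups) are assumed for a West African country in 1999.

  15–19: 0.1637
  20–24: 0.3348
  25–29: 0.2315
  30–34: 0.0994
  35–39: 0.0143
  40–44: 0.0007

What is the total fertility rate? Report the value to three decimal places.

Sum of ASFRs = 0.1637 + 0.3348 + 0.2315 + 0.0994 + 0.0143 + 0.0007 = 0.8444
TFR = 5 × 0.8444 = 4.222

4.222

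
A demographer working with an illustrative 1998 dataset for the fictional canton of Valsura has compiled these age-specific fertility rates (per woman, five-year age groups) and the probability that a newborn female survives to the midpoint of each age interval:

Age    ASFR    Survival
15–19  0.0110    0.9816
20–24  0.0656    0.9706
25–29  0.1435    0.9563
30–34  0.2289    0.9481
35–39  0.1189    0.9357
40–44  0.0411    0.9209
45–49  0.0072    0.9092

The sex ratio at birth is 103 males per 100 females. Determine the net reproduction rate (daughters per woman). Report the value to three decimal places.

Proportion female at birth = 100 / (100 + 103) = 0.49261.
Each age group contributes 5 × ASFR × survival:
  15–19: 5 × 0.0110 × 0.9816 = 0.05399
  20–24: 5 × 0.0656 × 0.9706 = 0.31836
  25–29: 5 × 0.1435 × 0.9563 = 0.68615
  30–34: 5 × 0.2289 × 0.9481 = 1.08510
  35–39: 5 × 0.1189 × 0.9357 = 0.55627
  40–44: 5 × 0.0411 × 0.9209 = 0.18924
  45–49: 5 × 0.0072 × 0.9092 = 0.03273
Sum = 2.92184
NRR = 0.49261 × 2.92184 = 1.43933

1.439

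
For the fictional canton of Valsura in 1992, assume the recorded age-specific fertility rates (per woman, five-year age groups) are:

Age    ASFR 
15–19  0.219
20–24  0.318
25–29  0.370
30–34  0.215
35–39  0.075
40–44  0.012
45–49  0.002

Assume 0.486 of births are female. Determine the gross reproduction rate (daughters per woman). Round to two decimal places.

2.94

Proportion female at birth = 0.486.
Sum of ASFRs = 0.219 + 0.318 + 0.370 + 0.215 + 0.075 + 0.012 + 0.002 = 1.211
TFR = 5 × 1.211 = 6.055
GRR = 0.486 × 6.055 = 2.94273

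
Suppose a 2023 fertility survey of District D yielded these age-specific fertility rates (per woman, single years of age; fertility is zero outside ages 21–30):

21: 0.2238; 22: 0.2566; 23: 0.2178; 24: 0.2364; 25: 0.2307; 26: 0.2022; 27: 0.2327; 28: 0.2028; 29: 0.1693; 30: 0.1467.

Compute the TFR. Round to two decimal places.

Sum of ASFRs = 0.2238 + 0.2566 + 0.2178 + 0.2364 + 0.2307 + 0.2022 + 0.2327 + 0.2028 + 0.1693 + 0.1467 = 2.1190
TFR = 2.119

2.12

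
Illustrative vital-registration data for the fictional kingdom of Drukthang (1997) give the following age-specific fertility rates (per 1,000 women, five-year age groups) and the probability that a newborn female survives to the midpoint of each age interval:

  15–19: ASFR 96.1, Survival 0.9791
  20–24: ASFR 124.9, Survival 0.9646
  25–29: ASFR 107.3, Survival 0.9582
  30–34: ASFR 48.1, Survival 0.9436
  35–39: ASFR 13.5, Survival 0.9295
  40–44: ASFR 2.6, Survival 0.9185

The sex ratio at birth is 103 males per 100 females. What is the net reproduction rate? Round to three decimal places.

0.930

Proportion female at birth = 100 / (100 + 103) = 0.49261.
Each age group contributes 5 × ASFR × survival:
  15–19: 5 × 96.1/1000 × 0.9791 = 0.47046
  20–24: 5 × 124.9/1000 × 0.9646 = 0.60239
  25–29: 5 × 107.3/1000 × 0.9582 = 0.51407
  30–34: 5 × 48.1/1000 × 0.9436 = 0.22694
  35–39: 5 × 13.5/1000 × 0.9295 = 0.06274
  40–44: 5 × 2.6/1000 × 0.9185 = 0.01194
Sum = 1.88854
NRR = 0.49261 × 1.88854 = 0.93031
NRR < 1, so the cohort does not fully replace itself.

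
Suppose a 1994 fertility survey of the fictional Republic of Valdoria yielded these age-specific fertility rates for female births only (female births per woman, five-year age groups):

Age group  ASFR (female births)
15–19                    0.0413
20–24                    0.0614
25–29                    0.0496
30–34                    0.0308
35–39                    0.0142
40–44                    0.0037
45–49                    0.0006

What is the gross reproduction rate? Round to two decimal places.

1.01

Sum of female ASFRs = 0.0413 + 0.0614 + 0.0496 + 0.0308 + 0.0142 + 0.0037 + 0.0006 = 0.2016
GRR = 5 × 0.2016 = 1.008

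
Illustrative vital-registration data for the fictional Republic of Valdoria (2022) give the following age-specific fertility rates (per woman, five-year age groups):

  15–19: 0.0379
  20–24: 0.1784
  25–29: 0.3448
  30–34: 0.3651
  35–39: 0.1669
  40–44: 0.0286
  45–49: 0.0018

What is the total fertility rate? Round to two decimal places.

5.62

Sum of ASFRs = 0.0379 + 0.1784 + 0.3448 + 0.3651 + 0.1669 + 0.0286 + 0.0018 = 1.1235
TFR = 5 × 1.1235 = 5.6175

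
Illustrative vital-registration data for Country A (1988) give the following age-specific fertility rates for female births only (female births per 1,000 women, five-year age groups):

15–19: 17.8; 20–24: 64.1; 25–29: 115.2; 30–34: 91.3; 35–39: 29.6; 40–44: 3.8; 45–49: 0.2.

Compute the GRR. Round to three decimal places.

1.610

Sum of female ASFRs = 17.8 + 64.1 + 115.2 + 91.3 + 29.6 + 3.8 + 0.2 = 322.0
GRR = 5 × 322.0 / 1000 = 1.61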